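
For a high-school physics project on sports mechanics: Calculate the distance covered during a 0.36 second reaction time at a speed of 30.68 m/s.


d = v * t
d = 30.68 * 0.36
d = 11.0448 m

11.0448 m


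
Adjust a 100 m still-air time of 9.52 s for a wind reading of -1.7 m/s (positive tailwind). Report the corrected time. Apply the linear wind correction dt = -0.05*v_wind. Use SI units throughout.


dt = -0.05 * v_wind = -0.05 * -1.7 = 0.085 s
t_corrected = t_still + dt = 9.52 + (0.085)
t_corrected = 9.605 s

9.605 s


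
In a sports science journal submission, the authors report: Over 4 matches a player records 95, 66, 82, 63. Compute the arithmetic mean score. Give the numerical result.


Average = sum / n
Sum = 306
Average = 306 / 4 = 76.5

76.5


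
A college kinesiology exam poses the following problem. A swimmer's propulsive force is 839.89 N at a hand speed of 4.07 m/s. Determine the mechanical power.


P = F * v
P = 839.89 * 4.07
P = 3418.3523 W

3418.3523 W


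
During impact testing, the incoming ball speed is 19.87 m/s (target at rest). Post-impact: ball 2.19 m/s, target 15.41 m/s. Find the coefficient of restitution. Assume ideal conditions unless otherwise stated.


e = (v2_after - v1_after) / (v1_before - v2_before)
Numerator = 15.41 - 2.19 = 13.22
Denominator = 19.87 - 0 = 19.87
e = 13.22 / 19.87 = 0.6653

0.6653


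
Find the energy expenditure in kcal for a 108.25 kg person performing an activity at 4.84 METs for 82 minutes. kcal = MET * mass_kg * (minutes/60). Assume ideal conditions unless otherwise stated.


kcal = MET * mass * time_hr
Convert time: 82 min = 1.3667 hr
kcal = 4.84 * 108.25 * 1.3667
kcal = 716.0377 kcal

716.0377 kcal


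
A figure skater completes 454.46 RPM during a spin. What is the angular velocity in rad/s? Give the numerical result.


omega = RPM * 2 * pi / 60
omega = 454.46 * 2 * 3.14159 / 60
omega = 2855.4564 / 60 = 47.5909 rad/s

47.5909 rad/s


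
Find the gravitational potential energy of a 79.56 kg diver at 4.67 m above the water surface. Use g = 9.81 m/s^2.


PE = m * g * h
PE = 79.56 * 9.81 * 4.67
PE = 780.4836 * 4.67 = 3644.8584 J

3644.8584 J


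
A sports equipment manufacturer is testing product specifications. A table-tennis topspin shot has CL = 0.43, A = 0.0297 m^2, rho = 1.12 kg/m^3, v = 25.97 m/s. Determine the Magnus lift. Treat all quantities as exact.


FM = 0.5 * CL * rho * A * v^2
FM = 0.5 * 0.43 * 1.12 * 0.0297 * 25.97^2
v^2 = 674.4409
FM = 0.5 * 0.43 * 1.12 * 0.0297 * 674.4409 = 4.8234 N

4.8234 N


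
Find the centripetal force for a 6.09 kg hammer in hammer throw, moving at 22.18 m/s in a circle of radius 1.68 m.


Fc = m * v^2 / r
v^2 = 22.18^2 = 491.9524
Fc = 6.09 * 491.9524 / 1.68
Fc = 2995.9901 / 1.68 = 1783.3274 N

1783.3274 N


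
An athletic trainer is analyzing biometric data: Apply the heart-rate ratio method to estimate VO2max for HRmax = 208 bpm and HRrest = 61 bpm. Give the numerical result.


VO2max = 15.3 * HRmax / HRrest
VO2max = 15.3 * 208 / 61
VO2max = 3182.4 / 61 = 52.1705 mL/kg/min

52.1705 mL/kg/min


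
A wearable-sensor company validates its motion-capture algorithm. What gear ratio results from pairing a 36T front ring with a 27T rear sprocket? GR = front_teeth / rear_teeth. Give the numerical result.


GR = front_teeth / rear_teeth
GR = 36 / 27
GR = 1.3333

1.3333


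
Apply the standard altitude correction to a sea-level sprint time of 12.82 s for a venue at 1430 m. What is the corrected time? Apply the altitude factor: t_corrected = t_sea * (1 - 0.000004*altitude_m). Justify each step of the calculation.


Correction factor = 1 - 0.000004 * 1430 = 0.99428
t_corrected = t_sea * factor = 12.82 * 0.99428
t_corrected = 12.7467 s

12.7467 s


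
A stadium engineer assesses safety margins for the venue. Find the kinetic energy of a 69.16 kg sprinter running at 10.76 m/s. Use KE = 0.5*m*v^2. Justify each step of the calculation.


KE = 0.5 * m * v^2
KE = 0.5 * 69.16 * 10.76^2
KE = 0.5 * 69.16 * 115.7776 = 4003.5894 J

4003.5894 J


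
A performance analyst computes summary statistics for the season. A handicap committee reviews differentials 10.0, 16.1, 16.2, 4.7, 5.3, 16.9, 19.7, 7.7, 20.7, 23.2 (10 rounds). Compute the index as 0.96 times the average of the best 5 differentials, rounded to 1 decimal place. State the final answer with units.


All differentials: 10.0, 16.1, 16.2, 4.7, 5.3, 16.9, 19.7, 7.7, 20.7, 23.2
Sorted: 4.7, 5.3, 7.7, 10.0, 16.1, 16.2, 16.9, 19.7, 20.7, 23.2
Best 5: 4.7, 5.3, 7.7, 10.0, 16.1
Average of best = 43.8 / 5 = 8.76
Raw index = 8.76 * 0.96 = 8.4096
Handicap index = round(8.4096, 1) = 8.4

8.4


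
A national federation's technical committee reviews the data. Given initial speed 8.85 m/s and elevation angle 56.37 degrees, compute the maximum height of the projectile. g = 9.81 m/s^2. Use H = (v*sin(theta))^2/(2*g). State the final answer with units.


H = (v*sin(theta))^2 / (2*g)
vy = v*sin(theta) = 8.85 * sin(56.37 deg) = 7.3688 m/s
H = vy^2 / (2*g) = 54.299 / (2*9.81)
H = 54.299 / 19.62 = 2.7675 m

2.7675 m


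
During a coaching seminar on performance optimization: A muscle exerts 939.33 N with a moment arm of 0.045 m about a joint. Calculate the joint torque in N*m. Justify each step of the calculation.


tau = F * d
tau = 939.33 * 0.045
tau = 42.2698 N*m

42.2698 N*m


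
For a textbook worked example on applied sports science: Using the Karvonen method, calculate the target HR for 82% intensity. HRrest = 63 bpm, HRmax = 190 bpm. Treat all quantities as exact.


Target = HRrest + pct*(HRmax - HRrest)
Heart rate reserve = HRmax - HRrest = 190 - 63 = 127 bpm
Fraction = 82% = 0.82
Target = 63 + 0.82 * 127
Target = 63 + 104.14 = 167.14 bpm

167.14 bpm


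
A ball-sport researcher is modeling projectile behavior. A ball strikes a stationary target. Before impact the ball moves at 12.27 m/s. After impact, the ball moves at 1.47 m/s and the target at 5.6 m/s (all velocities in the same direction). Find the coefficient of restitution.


e = (v2_after - v1_after) / (v1_before - v2_before)
Numerator = 5.6 - 1.47 = 4.13
Denominator = 12.27 - 0 = 12.27
e = 4.13 / 12.27 = 0.3366

0.3366


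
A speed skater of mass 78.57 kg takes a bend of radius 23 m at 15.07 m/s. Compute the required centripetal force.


Fc = m * v^2 / r
v^2 = 15.07^2 = 227.1049
Fc = 78.57 * 227.1049 / 23
Fc = 17843.632 / 23 = 775.8101 N

775.8101 N


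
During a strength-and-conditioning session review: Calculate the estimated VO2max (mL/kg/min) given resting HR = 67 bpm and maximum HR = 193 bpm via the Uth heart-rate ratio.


VO2max = 15.3 * HRmax / HRrest
VO2max = 15.3 * 193 / 67
VO2max = 2952.9 / 67 = 44.0731 mL/kg/min

44.0731 mL/kg/min


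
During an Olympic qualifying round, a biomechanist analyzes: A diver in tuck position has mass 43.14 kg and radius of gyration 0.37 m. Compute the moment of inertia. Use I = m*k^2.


I = m * k^2
I = 43.14 * 0.37^2
I = 43.14 * 0.1369 = 5.9059 kg*m^2

5.9059 kg*m^2


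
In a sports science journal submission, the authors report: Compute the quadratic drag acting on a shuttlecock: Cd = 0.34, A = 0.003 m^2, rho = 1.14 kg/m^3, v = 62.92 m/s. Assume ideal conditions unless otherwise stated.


Fd = 0.5 * Cd * rho * A * v^2
Fd = 0.5 * 0.34 * 1.14 * 0.003 * 62.92^2
v^2 = 3958.9264
Fd = 0.5 * 0.34 * 1.14 * 0.003 * 3958.9264 = 2.3017 N

2.3017 N


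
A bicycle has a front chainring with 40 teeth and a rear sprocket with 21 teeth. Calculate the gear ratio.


GR = front_teeth / rear_teeth
GR = 40 / 21
GR = 1.9048

1.9048


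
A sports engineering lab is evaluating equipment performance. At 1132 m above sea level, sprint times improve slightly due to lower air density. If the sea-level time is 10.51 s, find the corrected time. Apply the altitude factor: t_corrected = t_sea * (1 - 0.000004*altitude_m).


Correction factor = 1 - 0.000004 * 1132 = 0.995472
t_corrected = t_sea * factor = 10.51 * 0.995472
t_corrected = 10.4624 s

10.4624 s


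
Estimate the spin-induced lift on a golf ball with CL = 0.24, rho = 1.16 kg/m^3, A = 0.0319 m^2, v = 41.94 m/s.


FM = 0.5 * CL * rho * A * v^2
FM = 0.5 * 0.24 * 1.16 * 0.0319 * 41.94^2
v^2 = 1758.9636
FM = 0.5 * 0.24 * 1.16 * 0.0319 * 1758.9636 = 7.8106 N

7.8106 N


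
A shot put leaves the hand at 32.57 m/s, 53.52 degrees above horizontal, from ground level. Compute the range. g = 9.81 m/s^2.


R = v^2 * sin(2*theta) / g
Convert angle to radians: theta = 53.52 deg = 0.9341 rad
sin(2*theta) = sin(1.8682) = 0.9561
R = 32.57^2 * 0.9561 / 9.81
R = 1060.8049 * 0.9561 / 9.81 = 103.388 m

103.388 m


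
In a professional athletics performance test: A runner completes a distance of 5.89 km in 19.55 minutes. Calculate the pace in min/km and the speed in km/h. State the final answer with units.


Pace = time / distance = 19.55 min / 5.89 km = 3.3192 min/km
Speed = distance / time_in_hours = 5.89 / 0.3258 hr
Speed = 18.0767 km/h

3.3192 min/km, 18.0767 km/h


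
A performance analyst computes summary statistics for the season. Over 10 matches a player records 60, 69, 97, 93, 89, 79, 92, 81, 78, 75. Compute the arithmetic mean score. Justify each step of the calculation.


Average = sum / n
Sum = 813
Average = 813 / 10 = 81.3

81.3


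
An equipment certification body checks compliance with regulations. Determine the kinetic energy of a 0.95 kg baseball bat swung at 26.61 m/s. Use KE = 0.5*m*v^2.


KE = 0.5 * m * v^2
KE = 0.5 * 0.95 * 26.61^2
KE = 0.5 * 0.95 * 708.0921 = 336.3437 J

336.3437 J


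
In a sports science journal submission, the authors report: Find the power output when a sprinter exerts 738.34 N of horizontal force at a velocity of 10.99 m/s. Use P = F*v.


P = F * v
P = 738.34 * 10.99
P = 8114.3566 W

8114.3566 W


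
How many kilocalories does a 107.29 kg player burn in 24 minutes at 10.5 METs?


kcal = MET * mass * time_hr
Convert time: 24 min = 0.4 hr
kcal = 10.5 * 107.29 * 0.4
kcal = 450.618 kcal

450.618 kcal


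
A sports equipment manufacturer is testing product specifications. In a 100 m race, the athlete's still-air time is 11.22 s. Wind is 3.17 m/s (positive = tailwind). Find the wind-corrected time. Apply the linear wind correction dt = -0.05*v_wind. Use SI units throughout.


dt = -0.05 * v_wind = -0.05 * 3.17 = -0.1585 s
t_corrected = t_still + dt = 11.22 + (-0.1585)
t_corrected = 11.0615 s

11.0615 s


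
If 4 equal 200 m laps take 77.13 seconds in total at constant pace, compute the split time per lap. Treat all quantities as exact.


Split time = total_time / n_laps = 77.13 / 4
Split time = 19.2825 s per lap

19.2825 s


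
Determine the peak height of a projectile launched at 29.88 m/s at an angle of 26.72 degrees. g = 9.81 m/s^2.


H = (v*sin(theta))^2 / (2*g)
vy = v*sin(theta) = 29.88 * sin(26.72 deg) = 13.435 m/s
H = vy^2 / (2*g) = 180.4984 / (2*9.81)
H = 180.4984 / 19.62 = 9.1997 m

9.1997 m


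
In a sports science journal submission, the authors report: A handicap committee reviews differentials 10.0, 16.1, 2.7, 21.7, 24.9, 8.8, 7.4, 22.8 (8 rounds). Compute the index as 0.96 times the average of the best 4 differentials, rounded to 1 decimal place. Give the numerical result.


All differentials: 10.0, 16.1, 2.7, 21.7, 24.9, 8.8, 7.4, 22.8
Sorted: 2.7, 7.4, 8.8, 10.0, 16.1, 21.7, 22.8, 24.9
Best 4: 2.7, 7.4, 8.8, 10.0
Average of best = 28.9 / 4 = 7.225
Raw index = 7.225 * 0.96 = 6.936
Handicap index = round(6.936, 1) = 6.9

6.9


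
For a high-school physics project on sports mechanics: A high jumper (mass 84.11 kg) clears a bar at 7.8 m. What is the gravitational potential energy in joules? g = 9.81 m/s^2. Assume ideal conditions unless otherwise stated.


PE = m * g * h
PE = 84.11 * 9.81 * 7.8
PE = 825.1191 * 7.8 = 6435.929 J

6435.929 J


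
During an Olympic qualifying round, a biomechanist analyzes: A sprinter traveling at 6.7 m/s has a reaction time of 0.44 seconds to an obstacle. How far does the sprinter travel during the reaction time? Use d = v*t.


d = v * t
d = 6.7 * 0.44
d = 2.948 m

2.948 m


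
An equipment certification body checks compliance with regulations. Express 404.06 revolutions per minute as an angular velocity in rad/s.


omega = RPM * 2 * pi / 60
omega = 404.06 * 2 * 3.14159 / 60
omega = 2538.7839 / 60 = 42.3131 rad/s

42.3131 rad/s


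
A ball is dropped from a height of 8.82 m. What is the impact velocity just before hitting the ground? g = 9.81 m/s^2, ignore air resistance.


v = sqrt(2 * g * h)
v = sqrt(2 * 9.81 * 8.82)
v = sqrt(173.0484) = 13.1548 m/s

13.1548 m/s


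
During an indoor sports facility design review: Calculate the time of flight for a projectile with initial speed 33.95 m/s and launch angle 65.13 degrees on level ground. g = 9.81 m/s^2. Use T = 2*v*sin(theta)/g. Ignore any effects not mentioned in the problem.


T = 2*v*sin(theta)/g
sin(theta) = sin(65.13 deg) = 0.9073
T = 2*33.95*0.9073 / 9.81
T = 61.6032 / 9.81 = 6.2796 s

6.2796 s


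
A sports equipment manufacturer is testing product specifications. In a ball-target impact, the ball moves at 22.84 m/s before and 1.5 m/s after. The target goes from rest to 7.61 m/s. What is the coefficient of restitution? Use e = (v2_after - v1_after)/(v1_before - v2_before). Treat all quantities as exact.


e = (v2_after - v1_after) / (v1_before - v2_before)
Numerator = 7.61 - 1.5 = 6.11
Denominator = 22.84 - 0 = 22.84
e = 6.11 / 22.84 = 0.2675

0.2675


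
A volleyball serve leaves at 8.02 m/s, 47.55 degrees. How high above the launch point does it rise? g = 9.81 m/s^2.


H = (v*sin(theta))^2 / (2*g)
vy = v*sin(theta) = 8.02 * sin(47.55 deg) = 5.9177 m/s
H = vy^2 / (2*g) = 35.0191 / (2*9.81)
H = 35.0191 / 19.62 = 1.7849 m

1.7849 m


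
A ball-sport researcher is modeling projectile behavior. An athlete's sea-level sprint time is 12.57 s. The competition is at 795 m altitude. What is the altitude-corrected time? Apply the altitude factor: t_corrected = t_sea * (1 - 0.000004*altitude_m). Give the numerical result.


Correction factor = 1 - 0.000004 * 795 = 0.99682
t_corrected = t_sea * factor = 12.57 * 0.99682
t_corrected = 12.53 s

12.53 s


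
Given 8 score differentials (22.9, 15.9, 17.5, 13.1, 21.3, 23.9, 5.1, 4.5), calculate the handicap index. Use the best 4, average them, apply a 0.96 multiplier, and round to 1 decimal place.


All differentials: 22.9, 15.9, 17.5, 13.1, 21.3, 23.9, 5.1, 4.5
Sorted: 4.5, 5.1, 13.1, 15.9, 17.5, 21.3, 22.9, 23.9
Best 4: 4.5, 5.1, 13.1, 15.9
Average of best = 38.6 / 4 = 9.65
Raw index = 9.65 * 0.96 = 9.264
Handicap index = round(9.264, 1) = 9.3

9.3


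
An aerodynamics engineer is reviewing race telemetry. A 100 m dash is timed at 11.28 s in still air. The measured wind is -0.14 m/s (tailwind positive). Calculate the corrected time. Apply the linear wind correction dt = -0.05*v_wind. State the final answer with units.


dt = -0.05 * v_wind = -0.05 * -0.14 = 0.007 s
t_corrected = t_still + dt = 11.28 + (0.007)
t_corrected = 11.287 s

11.287 s


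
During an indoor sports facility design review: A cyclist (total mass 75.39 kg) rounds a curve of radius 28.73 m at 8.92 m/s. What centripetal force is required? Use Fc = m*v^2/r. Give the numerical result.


Fc = m * v^2 / r
v^2 = 8.92^2 = 79.5664
Fc = 75.39 * 79.5664 / 28.73
Fc = 5998.5109 / 28.73 = 208.7891 N

208.7891 N


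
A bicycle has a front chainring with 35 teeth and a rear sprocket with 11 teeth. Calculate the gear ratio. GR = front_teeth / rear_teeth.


GR = front_teeth / rear_teeth
GR = 35 / 11
GR = 3.1818

3.1818


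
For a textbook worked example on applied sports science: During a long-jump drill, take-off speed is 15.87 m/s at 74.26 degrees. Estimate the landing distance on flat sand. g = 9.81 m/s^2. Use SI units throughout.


R = v^2 * sin(2*theta) / g
Convert angle to radians: theta = 74.26 deg = 1.2961 rad
sin(2*theta) = sin(2.5922) = 0.5222
R = 15.87^2 * 0.5222 / 9.81
R = 251.8569 * 0.5222 / 9.81 = 13.4067 m

13.4067 m


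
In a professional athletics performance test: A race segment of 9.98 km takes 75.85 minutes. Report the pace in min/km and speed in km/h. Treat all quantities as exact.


Pace = time / distance = 75.85 min / 9.98 km = 7.6002 min/km
Speed = distance / time_in_hours = 9.98 / 1.2642 hr
Speed = 7.8945 km/h

7.6002 min/km, 7.8945 km/h


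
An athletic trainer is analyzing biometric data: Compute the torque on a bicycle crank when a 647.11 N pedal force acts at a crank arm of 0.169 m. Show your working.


tau = F * d
tau = 647.11 * 0.169
tau = 109.3616 N*m

109.3616 N*m


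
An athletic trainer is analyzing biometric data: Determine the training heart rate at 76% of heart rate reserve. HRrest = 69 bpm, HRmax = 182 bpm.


Target = HRrest + pct*(HRmax - HRrest)
Heart rate reserve = HRmax - HRrest = 182 - 69 = 113 bpm
Fraction = 76% = 0.76
Target = 69 + 0.76 * 113
Target = 69 + 85.88 = 154.88 bpm

154.88 bpm


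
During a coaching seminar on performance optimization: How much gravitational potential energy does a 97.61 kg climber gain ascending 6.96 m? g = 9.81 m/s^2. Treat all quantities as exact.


PE = m * g * h
PE = 97.61 * 9.81 * 6.96
PE = 957.5541 * 6.96 = 6664.5765 J

6664.5765 J


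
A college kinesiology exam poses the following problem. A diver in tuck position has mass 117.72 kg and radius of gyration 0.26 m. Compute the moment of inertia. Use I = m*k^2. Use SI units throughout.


I = m * k^2
I = 117.72 * 0.26^2
I = 117.72 * 0.0676 = 7.9579 kg*m^2

7.9579 kg*m^2


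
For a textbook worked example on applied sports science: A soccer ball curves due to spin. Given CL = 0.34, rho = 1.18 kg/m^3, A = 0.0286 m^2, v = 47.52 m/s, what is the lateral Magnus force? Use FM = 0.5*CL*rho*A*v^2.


FM = 0.5 * CL * rho * A * v^2
FM = 0.5 * 0.34 * 1.18 * 0.0286 * 47.52^2
v^2 = 2258.1504
FM = 0.5 * 0.34 * 1.18 * 0.0286 * 2258.1504 = 12.9554 N

12.9554 N


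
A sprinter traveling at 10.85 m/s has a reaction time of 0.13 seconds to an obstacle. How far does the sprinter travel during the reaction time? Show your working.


d = v * t
d = 10.85 * 0.13
d = 1.4105 m

1.4105 m


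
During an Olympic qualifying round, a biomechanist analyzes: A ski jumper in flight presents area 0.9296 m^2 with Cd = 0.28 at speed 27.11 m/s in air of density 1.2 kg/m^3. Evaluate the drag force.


Fd = 0.5 * Cd * rho * A * v^2
Fd = 0.5 * 0.28 * 1.2 * 0.9296 * 27.11^2
v^2 = 734.9521
Fd = 0.5 * 0.28 * 1.2 * 0.9296 * 734.9521 = 114.7795 N

114.7795 N


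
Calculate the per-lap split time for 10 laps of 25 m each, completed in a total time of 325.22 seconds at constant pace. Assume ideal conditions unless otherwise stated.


Split time = total_time / n_laps = 325.22 / 10
Split time = 32.522 s per lap

32.522 s


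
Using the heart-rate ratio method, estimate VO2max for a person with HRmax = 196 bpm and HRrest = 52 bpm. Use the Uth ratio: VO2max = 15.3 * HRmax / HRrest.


VO2max = 15.3 * HRmax / HRrest
VO2max = 15.3 * 196 / 52
VO2max = 2998.8 / 52 = 57.6692 mL/kg/min

57.6692 mL/kg/min


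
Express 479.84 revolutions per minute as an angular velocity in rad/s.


omega = RPM * 2 * pi / 60
omega = 479.84 * 2 * 3.14159 / 60
omega = 3014.9236 / 60 = 50.2487 rad/s

50.2487 rad/s


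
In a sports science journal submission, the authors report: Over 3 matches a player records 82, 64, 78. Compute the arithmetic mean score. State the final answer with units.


Average = sum / n
Sum = 224
Average = 224 / 3 = 74.6667

74.6667


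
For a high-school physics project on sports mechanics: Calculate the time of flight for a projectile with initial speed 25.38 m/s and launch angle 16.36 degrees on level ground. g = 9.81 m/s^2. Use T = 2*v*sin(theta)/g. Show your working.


T = 2*v*sin(theta)/g
sin(theta) = sin(16.36 deg) = 0.2817
T = 2*25.38*0.2817 / 9.81
T = 14.2977 / 9.81 = 1.4575 s

1.4575 s


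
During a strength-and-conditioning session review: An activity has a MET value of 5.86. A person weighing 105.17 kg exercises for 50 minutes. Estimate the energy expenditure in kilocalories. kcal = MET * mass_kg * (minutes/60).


kcal = MET * mass * time_hr
Convert time: 50 min = 0.8333 hr
kcal = 5.86 * 105.17 * 0.8333
kcal = 513.5802 kcal

513.5802 kcal


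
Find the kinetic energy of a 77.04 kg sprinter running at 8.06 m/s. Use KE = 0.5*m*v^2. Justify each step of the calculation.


KE = 0.5 * m * v^2
KE = 0.5 * 77.04 * 8.06^2
KE = 0.5 * 77.04 * 64.9636 = 2502.3979 J

2502.3979 J


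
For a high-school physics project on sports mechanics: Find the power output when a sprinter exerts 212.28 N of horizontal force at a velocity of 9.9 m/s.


P = F * v
P = 212.28 * 9.9
P = 2101.572 W

2101.572 W


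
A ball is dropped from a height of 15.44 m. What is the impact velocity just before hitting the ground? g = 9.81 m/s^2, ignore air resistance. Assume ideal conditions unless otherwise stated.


v = sqrt(2 * g * h)
v = sqrt(2 * 9.81 * 15.44)
v = sqrt(302.9328) = 17.405 m/s

17.405 m/s


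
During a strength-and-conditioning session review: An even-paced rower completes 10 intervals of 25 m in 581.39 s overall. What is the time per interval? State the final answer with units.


Split time = total_time / n_laps = 581.39 / 10
Split time = 58.139 s per lap

58.139 s


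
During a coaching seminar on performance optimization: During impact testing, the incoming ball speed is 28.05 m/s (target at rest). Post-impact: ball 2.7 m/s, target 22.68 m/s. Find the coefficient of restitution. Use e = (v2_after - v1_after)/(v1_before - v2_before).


e = (v2_after - v1_after) / (v1_before - v2_before)
Numerator = 22.68 - 2.7 = 19.98
Denominator = 28.05 - 0 = 28.05
e = 19.98 / 28.05 = 0.7123

0.7123


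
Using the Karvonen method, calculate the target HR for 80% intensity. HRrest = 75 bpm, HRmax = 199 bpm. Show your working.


Target = HRrest + pct*(HRmax - HRrest)
Heart rate reserve = HRmax - HRrest = 199 - 75 = 124 bpm
Fraction = 80% = 0.8
Target = 75 + 0.8 * 124
Target = 75 + 99.2 = 174.2 bpm

174.2 bpm


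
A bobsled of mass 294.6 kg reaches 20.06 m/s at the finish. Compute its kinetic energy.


KE = 0.5 * m * v^2
KE = 0.5 * 294.6 * 20.06^2
KE = 0.5 * 294.6 * 402.4036 = 59274.0503 J

59274.0503 J


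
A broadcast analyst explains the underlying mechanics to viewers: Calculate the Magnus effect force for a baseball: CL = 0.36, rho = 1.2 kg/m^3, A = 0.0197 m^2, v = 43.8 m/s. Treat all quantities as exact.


FM = 0.5 * CL * rho * A * v^2
FM = 0.5 * 0.36 * 1.2 * 0.0197 * 43.8^2
v^2 = 1918.44
FM = 0.5 * 0.36 * 1.2 * 0.0197 * 1918.44 = 8.1633 N

8.1633 N


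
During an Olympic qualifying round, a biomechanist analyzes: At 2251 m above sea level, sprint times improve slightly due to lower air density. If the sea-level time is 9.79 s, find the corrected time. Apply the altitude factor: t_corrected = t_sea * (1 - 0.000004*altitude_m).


Correction factor = 1 - 0.000004 * 2251 = 0.990996
t_corrected = t_sea * factor = 9.79 * 0.990996
t_corrected = 9.7019 s

9.7019 s


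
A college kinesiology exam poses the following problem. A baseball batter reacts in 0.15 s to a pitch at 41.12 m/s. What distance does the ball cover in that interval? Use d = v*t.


d = v * t
d = 41.12 * 0.15
d = 6.168 m

6.168 m


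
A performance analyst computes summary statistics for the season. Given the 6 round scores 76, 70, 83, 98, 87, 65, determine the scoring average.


Average = sum / n
Sum = 479
Average = 479 / 6 = 79.8333

79.8333


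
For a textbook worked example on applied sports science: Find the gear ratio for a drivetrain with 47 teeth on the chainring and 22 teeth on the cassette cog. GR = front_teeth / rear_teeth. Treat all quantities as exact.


GR = front_teeth / rear_teeth
GR = 47 / 22
GR = 2.1364

2.1364


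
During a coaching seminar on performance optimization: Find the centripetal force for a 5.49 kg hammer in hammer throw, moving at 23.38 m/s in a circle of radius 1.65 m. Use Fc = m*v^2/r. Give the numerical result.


Fc = m * v^2 / r
v^2 = 23.38^2 = 546.6244
Fc = 5.49 * 546.6244 / 1.65
Fc = 3000.968 / 1.65 = 1818.7685 N

1818.7685 N


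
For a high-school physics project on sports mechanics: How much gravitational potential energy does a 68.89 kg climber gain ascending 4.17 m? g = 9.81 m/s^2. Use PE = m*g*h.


PE = m * g * h
PE = 68.89 * 9.81 * 4.17
PE = 675.8109 * 4.17 = 2818.1315 J

2818.1315 J


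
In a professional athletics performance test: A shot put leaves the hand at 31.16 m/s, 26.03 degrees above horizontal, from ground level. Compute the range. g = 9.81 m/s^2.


R = v^2 * sin(2*theta) / g
Convert angle to radians: theta = 26.03 deg = 0.4543 rad
sin(2*theta) = sin(0.9086) = 0.7887
R = 31.16^2 * 0.7887 / 9.81
R = 970.9456 * 0.7887 / 9.81 = 78.0572 m

78.0572 m


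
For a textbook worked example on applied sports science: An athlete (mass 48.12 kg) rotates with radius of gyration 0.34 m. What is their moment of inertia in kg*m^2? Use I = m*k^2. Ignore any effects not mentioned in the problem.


I = m * k^2
I = 48.12 * 0.34^2
I = 48.12 * 0.1156 = 5.5627 kg*m^2

5.5627 kg*m^2


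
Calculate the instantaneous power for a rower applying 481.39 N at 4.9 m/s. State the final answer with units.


P = F * v
P = 481.39 * 4.9
P = 2358.811 W

2358.811 W


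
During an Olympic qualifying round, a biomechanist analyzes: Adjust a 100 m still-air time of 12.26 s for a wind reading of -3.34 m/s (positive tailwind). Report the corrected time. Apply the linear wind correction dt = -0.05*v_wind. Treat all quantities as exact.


dt = -0.05 * v_wind = -0.05 * -3.34 = 0.167 s
t_corrected = t_still + dt = 12.26 + (0.167)
t_corrected = 12.427 s

12.427 s


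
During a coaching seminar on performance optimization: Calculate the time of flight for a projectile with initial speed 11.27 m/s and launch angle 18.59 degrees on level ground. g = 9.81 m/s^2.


T = 2*v*sin(theta)/g
sin(theta) = sin(18.59 deg) = 0.3188
T = 2*11.27*0.3188 / 9.81
T = 7.1856 / 9.81 = 0.7325 s

0.7325 s


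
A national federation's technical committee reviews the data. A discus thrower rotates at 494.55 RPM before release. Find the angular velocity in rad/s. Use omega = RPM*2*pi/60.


omega = RPM * 2 * pi / 60
omega = 494.55 * 2 * 3.14159 / 60
omega = 3107.3493 / 60 = 51.7892 rad/s

51.7892 rad/s


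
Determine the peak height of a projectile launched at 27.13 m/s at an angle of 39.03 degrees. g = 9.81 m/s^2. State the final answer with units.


H = (v*sin(theta))^2 / (2*g)
vy = v*sin(theta) = 27.13 * sin(39.03 deg) = 17.0845 m/s
H = vy^2 / (2*g) = 291.8801 / (2*9.81)
H = 291.8801 / 19.62 = 14.8767 m

14.8767 m


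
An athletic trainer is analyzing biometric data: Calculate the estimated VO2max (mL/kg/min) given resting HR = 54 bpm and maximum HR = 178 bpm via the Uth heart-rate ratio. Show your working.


VO2max = 15.3 * HRmax / HRrest
VO2max = 15.3 * 178 / 54
VO2max = 2723.4 / 54 = 50.4333 mL/kg/min

50.4333 mL/kg/min


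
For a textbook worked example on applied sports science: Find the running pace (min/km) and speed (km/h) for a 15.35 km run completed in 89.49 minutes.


Pace = time / distance = 89.49 min / 15.35 km = 5.83 min/km
Speed = distance / time_in_hours = 15.35 / 1.4915 hr
Speed = 10.2917 km/h

5.83 min/km, 10.2917 km/h


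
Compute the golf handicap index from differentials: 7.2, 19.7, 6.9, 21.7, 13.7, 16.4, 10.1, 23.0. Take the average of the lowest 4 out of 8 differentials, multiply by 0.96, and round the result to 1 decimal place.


All differentials: 7.2, 19.7, 6.9, 21.7, 13.7, 16.4, 10.1, 23.0
Sorted: 6.9, 7.2, 10.1, 13.7, 16.4, 19.7, 21.7, 23.0
Best 4: 6.9, 7.2, 10.1, 13.7
Average of best = 37.9 / 4 = 9.475
Raw index = 9.475 * 0.96 = 9.096
Handicap index = round(9.096, 1) = 9.1

9.1


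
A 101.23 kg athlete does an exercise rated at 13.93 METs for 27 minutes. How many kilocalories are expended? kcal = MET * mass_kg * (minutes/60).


kcal = MET * mass * time_hr
Convert time: 27 min = 0.45 hr
kcal = 13.93 * 101.23 * 0.45
kcal = 634.5603 kcal

634.5603 kcal


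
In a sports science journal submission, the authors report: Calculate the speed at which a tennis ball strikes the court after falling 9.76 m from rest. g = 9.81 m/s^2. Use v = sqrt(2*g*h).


v = sqrt(2 * g * h)
v = sqrt(2 * 9.81 * 9.76)
v = sqrt(191.4912) = 13.838 m/s

13.838 m/s


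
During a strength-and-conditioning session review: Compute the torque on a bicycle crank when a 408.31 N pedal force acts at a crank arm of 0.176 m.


tau = F * d
tau = 408.31 * 0.176
tau = 71.8626 N*m

71.8626 N*m


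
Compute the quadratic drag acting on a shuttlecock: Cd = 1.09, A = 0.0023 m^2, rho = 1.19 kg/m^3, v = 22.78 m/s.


Fd = 0.5 * Cd * rho * A * v^2
Fd = 0.5 * 1.09 * 1.19 * 0.0023 * 22.78^2
v^2 = 518.9284
Fd = 0.5 * 1.09 * 1.19 * 0.0023 * 518.9284 = 0.7741 N

0.7741 N


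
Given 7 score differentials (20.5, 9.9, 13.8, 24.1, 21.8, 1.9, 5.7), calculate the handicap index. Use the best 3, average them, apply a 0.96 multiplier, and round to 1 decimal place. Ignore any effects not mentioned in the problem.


All differentials: 20.5, 9.9, 13.8, 24.1, 21.8, 1.9, 5.7
Sorted: 1.9, 5.7, 9.9, 13.8, 20.5, 21.8, 24.1
Best 3: 1.9, 5.7, 9.9
Average of best = 17.5 / 3 = 5.8333
Raw index = 5.8333 * 0.96 = 5.6
Handicap index = round(5.6, 1) = 5.6

5.6


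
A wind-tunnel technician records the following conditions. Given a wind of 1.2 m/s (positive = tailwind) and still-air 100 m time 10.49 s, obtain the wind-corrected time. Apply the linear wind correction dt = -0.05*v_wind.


dt = -0.05 * v_wind = -0.05 * 1.2 = -0.06 s
t_corrected = t_still + dt = 10.49 + (-0.06)
t_corrected = 10.43 s

10.43 s


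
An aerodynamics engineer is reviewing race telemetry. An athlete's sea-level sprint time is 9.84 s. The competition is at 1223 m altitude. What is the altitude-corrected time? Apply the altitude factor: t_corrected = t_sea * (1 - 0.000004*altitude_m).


Correction factor = 1 - 0.000004 * 1223 = 0.995108
t_corrected = t_sea * factor = 9.84 * 0.995108
t_corrected = 9.7919 s

9.7919 s


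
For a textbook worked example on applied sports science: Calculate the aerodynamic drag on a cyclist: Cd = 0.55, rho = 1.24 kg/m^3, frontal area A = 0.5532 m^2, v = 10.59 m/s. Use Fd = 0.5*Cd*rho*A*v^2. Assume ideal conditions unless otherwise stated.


Fd = 0.5 * Cd * rho * A * v^2
Fd = 0.5 * 0.55 * 1.24 * 0.5532 * 10.59^2
v^2 = 112.1481
Fd = 0.5 * 0.55 * 1.24 * 0.5532 * 112.1481 = 21.1558 N

21.1558 N


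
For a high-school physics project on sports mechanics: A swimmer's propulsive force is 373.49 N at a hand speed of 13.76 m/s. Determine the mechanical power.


P = F * v
P = 373.49 * 13.76
P = 5139.2224 W

5139.2224 W


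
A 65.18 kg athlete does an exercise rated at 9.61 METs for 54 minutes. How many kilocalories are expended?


kcal = MET * mass * time_hr
Convert time: 54 min = 0.9 hr
kcal = 9.61 * 65.18 * 0.9
kcal = 563.7418 kcal

563.7418 kcal


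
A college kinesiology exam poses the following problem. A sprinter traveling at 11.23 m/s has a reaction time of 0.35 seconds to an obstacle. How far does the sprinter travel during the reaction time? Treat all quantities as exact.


d = v * t
d = 11.23 * 0.35
d = 3.9305 m

3.9305 m


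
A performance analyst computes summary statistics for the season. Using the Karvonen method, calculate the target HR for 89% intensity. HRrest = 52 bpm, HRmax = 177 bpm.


Target = HRrest + pct*(HRmax - HRrest)
Heart rate reserve = HRmax - HRrest = 177 - 52 = 125 bpm
Fraction = 89% = 0.89
Target = 52 + 0.89 * 125
Target = 52 + 111.25 = 163.25 bpm

163.25 bpm


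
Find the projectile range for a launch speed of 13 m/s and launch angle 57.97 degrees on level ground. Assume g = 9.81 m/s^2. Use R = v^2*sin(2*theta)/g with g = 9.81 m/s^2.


R = v^2 * sin(2*theta) / g
Convert angle to radians: theta = 57.97 deg = 1.0118 rad
sin(2*theta) = sin(2.0235) = 0.8993
R = 13^2 * 0.8993 / 9.81
R = 169 * 0.8993 / 9.81 = 15.4917 m

15.4917 m


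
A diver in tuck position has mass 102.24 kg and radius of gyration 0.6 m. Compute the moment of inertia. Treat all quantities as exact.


I = m * k^2
I = 102.24 * 0.6^2
I = 102.24 * 0.36 = 36.8064 kg*m^2

36.8064 kg*m^2


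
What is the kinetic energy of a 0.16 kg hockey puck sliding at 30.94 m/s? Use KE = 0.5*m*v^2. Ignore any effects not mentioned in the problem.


KE = 0.5 * m * v^2
KE = 0.5 * 0.16 * 30.94^2
KE = 0.5 * 0.16 * 957.2836 = 76.5827 J

76.5827 J


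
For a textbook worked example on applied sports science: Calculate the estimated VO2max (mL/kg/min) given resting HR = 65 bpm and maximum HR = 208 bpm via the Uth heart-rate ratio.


VO2max = 15.3 * HRmax / HRrest
VO2max = 15.3 * 208 / 65
VO2max = 3182.4 / 65 = 48.96 mL/kg/min

48.96 mL/kg/min


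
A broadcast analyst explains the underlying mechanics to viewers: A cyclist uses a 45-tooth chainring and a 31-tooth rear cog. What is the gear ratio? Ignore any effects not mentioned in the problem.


GR = front_teeth / rear_teeth
GR = 45 / 31
GR = 1.4516

1.4516


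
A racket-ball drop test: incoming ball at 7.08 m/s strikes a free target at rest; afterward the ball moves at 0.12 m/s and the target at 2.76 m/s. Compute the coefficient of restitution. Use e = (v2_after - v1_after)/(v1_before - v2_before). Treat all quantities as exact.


e = (v2_after - v1_after) / (v1_before - v2_before)
Numerator = 2.76 - 0.12 = 2.64
Denominator = 7.08 - 0 = 7.08
e = 2.64 / 7.08 = 0.3729

0.3729


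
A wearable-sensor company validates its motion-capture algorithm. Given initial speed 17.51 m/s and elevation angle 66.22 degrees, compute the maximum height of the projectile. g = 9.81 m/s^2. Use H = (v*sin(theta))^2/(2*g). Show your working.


H = (v*sin(theta))^2 / (2*g)
vy = v*sin(theta) = 17.51 * sin(66.22 deg) = 16.0234 m/s
H = vy^2 / (2*g) = 256.7496 / (2*9.81)
H = 256.7496 / 19.62 = 13.0861 m

13.0861 m


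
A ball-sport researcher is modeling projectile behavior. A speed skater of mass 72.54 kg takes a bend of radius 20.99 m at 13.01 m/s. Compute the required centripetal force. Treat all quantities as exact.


Fc = m * v^2 / r
v^2 = 13.01^2 = 169.2601
Fc = 72.54 * 169.2601 / 20.99
Fc = 12278.1277 / 20.99 = 584.9513 N

584.9513 N


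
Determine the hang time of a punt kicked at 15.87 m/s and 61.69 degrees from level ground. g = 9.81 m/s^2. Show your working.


T = 2*v*sin(theta)/g
sin(theta) = sin(61.69 deg) = 0.8804
T = 2*15.87*0.8804 / 9.81
T = 27.9437 / 9.81 = 2.8485 s

2.8485 s


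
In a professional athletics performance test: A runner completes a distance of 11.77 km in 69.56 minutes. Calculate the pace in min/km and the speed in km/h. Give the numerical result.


Pace = time / distance = 69.56 min / 11.77 km = 5.9099 min/km
Speed = distance / time_in_hours = 11.77 / 1.1593 hr
Speed = 10.1524 km/h

5.9099 min/km, 10.1524 km/h


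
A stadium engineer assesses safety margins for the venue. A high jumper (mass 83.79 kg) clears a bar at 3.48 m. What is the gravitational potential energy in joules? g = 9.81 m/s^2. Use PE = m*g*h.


PE = m * g * h
PE = 83.79 * 9.81 * 3.48
PE = 821.9799 * 3.48 = 2860.4901 J

2860.4901 J


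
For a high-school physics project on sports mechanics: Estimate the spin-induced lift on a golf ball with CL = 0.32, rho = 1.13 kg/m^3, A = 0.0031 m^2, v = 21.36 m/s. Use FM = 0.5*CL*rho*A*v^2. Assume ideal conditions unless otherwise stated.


FM = 0.5 * CL * rho * A * v^2
FM = 0.5 * 0.32 * 1.13 * 0.0031 * 21.36^2
v^2 = 456.2496
FM = 0.5 * 0.32 * 1.13 * 0.0031 * 456.2496 = 0.2557 N

0.2557 N


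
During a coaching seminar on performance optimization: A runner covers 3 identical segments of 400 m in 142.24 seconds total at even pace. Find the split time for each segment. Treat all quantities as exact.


Split time = total_time / n_laps = 142.24 / 3
Split time = 47.4133 s per lap

47.4133 s


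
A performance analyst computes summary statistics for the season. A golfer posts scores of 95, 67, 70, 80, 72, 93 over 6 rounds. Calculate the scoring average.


Average = sum / n
Sum = 477
Average = 477 / 6 = 79.5

79.5


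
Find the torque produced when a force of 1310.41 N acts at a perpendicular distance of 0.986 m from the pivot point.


tau = F * d
tau = 1310.41 * 0.986
tau = 1292.0643 N*m

1292.0643 N*m


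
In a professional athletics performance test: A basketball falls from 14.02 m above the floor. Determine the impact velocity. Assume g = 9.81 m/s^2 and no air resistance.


v = sqrt(2 * g * h)
v = sqrt(2 * 9.81 * 14.02)
v = sqrt(275.0724) = 16.5853 m/s

16.5853 m/s


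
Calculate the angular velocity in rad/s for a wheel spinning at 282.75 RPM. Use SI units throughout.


omega = RPM * 2 * pi / 60
omega = 282.75 * 2 * 3.14159 / 60
omega = 1776.5706 / 60 = 29.6095 rad/s

29.6095 rad/s


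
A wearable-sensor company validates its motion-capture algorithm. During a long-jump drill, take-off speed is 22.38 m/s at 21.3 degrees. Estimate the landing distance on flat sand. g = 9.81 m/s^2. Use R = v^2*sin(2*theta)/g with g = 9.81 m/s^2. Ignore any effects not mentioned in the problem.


R = v^2 * sin(2*theta) / g
Convert angle to radians: theta = 21.3 deg = 0.3718 rad
sin(2*theta) = sin(0.7435) = 0.6769
R = 22.38^2 * 0.6769 / 9.81
R = 500.8644 * 0.6769 / 9.81 = 34.5589 m

34.5589 m


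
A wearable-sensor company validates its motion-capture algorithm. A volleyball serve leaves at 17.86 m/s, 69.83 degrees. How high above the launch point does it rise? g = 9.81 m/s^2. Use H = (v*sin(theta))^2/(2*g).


H = (v*sin(theta))^2 / (2*g)
vy = v*sin(theta) = 17.86 * sin(69.83 deg) = 16.7647 m/s
H = vy^2 / (2*g) = 281.0556 / (2*9.81)
H = 281.0556 / 19.62 = 14.325 m

14.325 m


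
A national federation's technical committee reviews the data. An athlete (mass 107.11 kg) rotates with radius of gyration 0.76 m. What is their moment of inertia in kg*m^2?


I = m * k^2
I = 107.11 * 0.76^2
I = 107.11 * 0.5776 = 61.8667 kg*m^2

61.8667 kg*m^2


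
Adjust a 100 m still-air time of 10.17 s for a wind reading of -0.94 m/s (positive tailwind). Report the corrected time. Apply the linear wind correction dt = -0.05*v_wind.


dt = -0.05 * v_wind = -0.05 * -0.94 = 0.047 s
t_corrected = t_still + dt = 10.17 + (0.047)
t_corrected = 10.217 s

10.217 s


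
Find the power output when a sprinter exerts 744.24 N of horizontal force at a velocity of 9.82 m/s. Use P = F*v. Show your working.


P = F * v
P = 744.24 * 9.82
P = 7308.4368 W

7308.4368 W


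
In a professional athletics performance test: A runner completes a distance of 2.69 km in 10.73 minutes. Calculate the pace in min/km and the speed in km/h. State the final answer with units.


Pace = time / distance = 10.73 min / 2.69 km = 3.9888 min/km
Speed = distance / time_in_hours = 2.69 / 0.1788 hr
Speed = 15.0419 km/h

3.9888 min/km, 15.0419 km/h


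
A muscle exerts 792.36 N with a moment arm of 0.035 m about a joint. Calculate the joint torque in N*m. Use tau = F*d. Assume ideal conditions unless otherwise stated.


tau = F * d
tau = 792.36 * 0.035
tau = 27.7326 N*m

27.7326 N*m


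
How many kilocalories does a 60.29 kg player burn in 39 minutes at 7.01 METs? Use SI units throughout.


kcal = MET * mass * time_hr
Convert time: 39 min = 0.65 hr
kcal = 7.01 * 60.29 * 0.65
kcal = 274.7114 kcal

274.7114 kcal


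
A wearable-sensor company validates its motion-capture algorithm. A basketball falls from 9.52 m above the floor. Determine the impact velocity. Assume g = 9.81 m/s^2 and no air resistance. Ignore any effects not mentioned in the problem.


v = sqrt(2 * g * h)
v = sqrt(2 * 9.81 * 9.52)
v = sqrt(186.7824) = 13.6668 m/s

13.6668 m/s


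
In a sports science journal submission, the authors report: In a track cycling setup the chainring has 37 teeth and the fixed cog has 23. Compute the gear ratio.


GR = front_teeth / rear_teeth
GR = 37 / 23
GR = 1.6087

1.6087
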